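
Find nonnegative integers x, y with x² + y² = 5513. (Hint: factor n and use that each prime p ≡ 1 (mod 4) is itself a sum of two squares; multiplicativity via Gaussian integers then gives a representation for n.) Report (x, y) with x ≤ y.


Step 1: Factor n = 5513 = 37 · 149.
Step 2: Check the mod-4 condition on each prime factor: 37 ≡ 1 (mod 4), exponent 1; 149 ≡ 1 (mod 4), exponent 1.
All primes ≡ 3 (mod 4) appear to even exponent (or don't appear), so by the two-squares theorem n IS expressible as a sum of two squares.
Step 3: Build a representation. Here n = 37 · 149 is a product of primes ≡ 1 (mod 4). Each prime p ≡ 1 (mod 4) is itself a sum of two squares; find a² by testing p − a² for a perfect square:
  37: 37 − 1² = 36 = 6² ⇒ 37 = 1² + 6².
  149: 149 − 1² = 148, 149 − 2² = 145, 149 − 3² = 140, 149 − 4² = 133, 149 − 5² = 124, 149 − 6² = 113, 149 − 7² = 100 = 10² ⇒ 149 = 7² + 10².
  Combine using the Brahmagupta–Fibonacci identity (a² + b²)(c² + d²) = (ac − bd)² + (ad + bc)² = (ac + bd)² + (ad − bc)²:
  37 · 149 = 5513: from (1² + 6²)(7² + 10²), take (1·7 − 6·10, 1·10 + 6·7) = (7 − 60, 10 + 42) = (-53, 52); dropping signs (only squares matter) gives (53, 52); check 53² + 52² = 2809 + 2704 = 5513 ✓.
Step 4: Order so x ≤ y and verify: 52² + 53² = 2704 + 2809 = 5513 = n. ✓

n = 5513 = 52² + 53² (one valid representation with x ≤ y).


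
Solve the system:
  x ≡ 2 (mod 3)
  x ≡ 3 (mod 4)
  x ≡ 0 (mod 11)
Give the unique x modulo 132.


Moduli 3, 4, 11 are pairwise coprime; by CRT there is a unique solution modulo M = 3 · 4 · 11 = 132.
Solve pairwise, accumulating the modulus:
  Start with x ≡ 2 (mod 3).
  Combine with x ≡ 3 (mod 4): since gcd(3, 4) = 1, we get a unique residue mod 12.
    Write x = 2 + 3·t and substitute into x ≡ 3 (mod 4): 3·t ≡ 3 − 2 = 1 (mod 4).
    The inverse of 3 mod 4 is 3 (since 3·3 = 9 = 2·4 + 1), so t ≡ 3·1 = 3 ≡ 3 (mod 4).
    Then x = 2 + 3·3 = 11, valid modulo lcm(3, 4) = 12: x ≡ 11 (mod 12).
  Combine with x ≡ 0 (mod 11): since gcd(12, 11) = 1, we get a unique residue mod 132.
    Write x = 11 + 12·t and substitute into x ≡ 0 (mod 11): 12·t ≡ 0 − 11 = -11 (mod 11).
    Reduce coefficients mod 11: 1·t ≡ 0 (mod 11).
    So t ≡ 0 (mod 11).
    Then x = 11 + 12·0 = 11, valid modulo lcm(12, 11) = 132: x ≡ 11 (mod 132).
Verify: 11 mod 3 = 2 ✓, 11 mod 4 = 3 ✓, 11 mod 11 = 0 ✓.

x ≡ 11 (mod 132).


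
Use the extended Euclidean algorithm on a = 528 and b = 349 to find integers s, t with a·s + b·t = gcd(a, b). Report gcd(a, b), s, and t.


Euclidean algorithm on (528, 349) — divide until remainder is 0:
  528 = 1 · 349 + 179
  349 = 1 · 179 + 170
  179 = 1 · 170 + 9
  170 = 18 · 9 + 8
  9 = 1 · 8 + 1
  8 = 8 · 1 + 0
gcd(528, 349) = 1.
Track Bezout coefficients alongside the remainders: start with r₀ = 528 = a·1 + b·0 (s = 1, t = 0) and r₁ = 349 = a·0 + b·1 (s = 0, t = 1); each new remainder r_{k+1} = r_{k-1} − q_k·r_k inherits s_{k+1} = s_{k-1} − q_k·s_k, t_{k+1} = t_{k-1} − q_k·t_k, so r_k = a·s_k + b·t_k at every step:
  q = 1: r = 179, s = 1 − 1·0 = 1, t = 0 − 1·1 = -1  (check: 528·1 + 349·(-1) = 179)
  q = 1: r = 170, s = 0 − 1·1 = -1, t = 1 − 1·(-1) = 2  (check: 528·(-1) + 349·2 = 170)
  q = 1: r = 9, s = 1 − 1·(-1) = 2, t = -1 − 1·2 = -3  (check: 528·2 + 349·(-3) = 9)
  q = 18: r = 8, s = -1 − 18·2 = -37, t = 2 − 18·(-3) = 56  (check: 528·(-37) + 349·56 = 8)
  q = 1: r = 1, s = 2 − 1·(-37) = 39, t = -3 − 1·56 = -59  (check: 528·39 + 349·(-59) = 1)
The row with r = 1 (the gcd) gives the Bezout coefficients s = 39, t = -59.
Result: 528 · (39) + 349 · (-59) = 1.

gcd(528, 349) = 1; s = 39, t = -59 (check: 528·39 + 349·(-59) = 1).


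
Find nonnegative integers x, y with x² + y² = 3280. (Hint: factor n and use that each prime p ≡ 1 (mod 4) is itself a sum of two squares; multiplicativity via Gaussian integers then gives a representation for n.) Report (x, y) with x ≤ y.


Step 1: Factor n = 3280 = 2^4 · 5 · 41.
Step 2: Check the mod-4 condition on each prime factor: 2 = 2 (special); 5 ≡ 1 (mod 4), exponent 1; 41 ≡ 1 (mod 4), exponent 1.
All primes ≡ 3 (mod 4) appear to even exponent (or don't appear), so by the two-squares theorem n IS expressible as a sum of two squares.
Step 3: Build a representation. Group n = k² · m with k = 4 and m = 5 · 41 = 205 (a product of primes ≡ 1 (mod 4)); a representation of m scales to one of n via (k·x)² + (k·y)² = k²(x² + y²). Each prime p ≡ 1 (mod 4) is itself a sum of two squares; find a² by testing p − a² for a perfect square:
  5: 5 − 1² = 4 = 2² ⇒ 5 = 1² + 2².
  41: 41 − 1² = 40, 41 − 2² = 37, 41 − 3² = 32, 41 − 4² = 25 = 5² ⇒ 41 = 4² + 5².
  Combine using the Brahmagupta–Fibonacci identity (a² + b²)(c² + d²) = (ac − bd)² + (ad + bc)² = (ac + bd)² + (ad − bc)²:
  5 · 41 = 205: from (1² + 2²)(4² + 5²), take (1·4 − 2·5, 1·5 + 2·4) = (4 − 10, 5 + 8) = (-6, 13); dropping signs (only squares matter) gives (6, 13); check 6² + 13² = 36 + 169 = 205 ✓.
  Scale by k = 4: (4·6, 4·13) = (24, 52).
Step 4: Order so x ≤ y and verify: 24² + 52² = 576 + 2704 = 3280 = n. ✓

n = 3280 = 24² + 52² (one valid representation with x ≤ y).


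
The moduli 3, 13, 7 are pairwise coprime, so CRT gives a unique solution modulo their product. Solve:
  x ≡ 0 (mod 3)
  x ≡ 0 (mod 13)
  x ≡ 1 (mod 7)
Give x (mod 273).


Moduli 3, 13, 7 are pairwise coprime; by CRT there is a unique solution modulo M = 3 · 13 · 7 = 273.
Solve pairwise, accumulating the modulus:
  Start with x ≡ 0 (mod 3).
  Combine with x ≡ 0 (mod 13): since gcd(3, 13) = 1, we get a unique residue mod 39.
    Write x = 0 + 3·t and substitute into x ≡ 0 (mod 13): 3·t ≡ 0 − 0 = 0 (mod 13).
    The inverse of 3 mod 13 is 9 (since 3·9 = 27 = 2·13 + 1), so t ≡ 9·0 = 0 ≡ 0 (mod 13).
    Then x = 0 + 3·0 = 0, valid modulo lcm(3, 13) = 39: x ≡ 0 (mod 39).
  Combine with x ≡ 1 (mod 7): since gcd(39, 7) = 1, we get a unique residue mod 273.
    Write x = 0 + 39·t and substitute into x ≡ 1 (mod 7): 39·t ≡ 1 − 0 = 1 (mod 7).
    Reduce coefficients mod 7: 4·t ≡ 1 (mod 7).
    The inverse of 4 mod 7 is 2 (since 4·2 = 8 = 1·7 + 1), so t ≡ 2·1 = 2 ≡ 2 (mod 7).
    Then x = 0 + 39·2 = 78, valid modulo lcm(39, 7) = 273: x ≡ 78 (mod 273).
Verify: 78 mod 3 = 0 ✓, 78 mod 13 = 0 ✓, 78 mod 7 = 1 ✓.

x ≡ 78 (mod 273).


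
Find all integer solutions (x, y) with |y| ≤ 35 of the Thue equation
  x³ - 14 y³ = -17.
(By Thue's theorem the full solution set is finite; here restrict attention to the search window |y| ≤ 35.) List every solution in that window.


The equation is x³ - 14y³ = -17. For fixed y, x³ = 14·y³ − 17, so a solution requires the RHS to be a perfect cube.
Strategy: iterate y from -35 to 35, compute RHS = 14·y³ − 17, and check whether it is a (positive or negative) perfect cube.
Check small values of y:
  y = 0: RHS = -17 is not a perfect cube.
  y = 1: RHS = -3 is not a perfect cube.
  y = -1: RHS = -31 is not a perfect cube.
  y = 2: RHS = 95 is not a perfect cube.
  y = -2: RHS = -129 is not a perfect cube.
  y = 3: RHS = 361 is not a perfect cube.
  y = -3: RHS = -395 is not a perfect cube.
Continuing the search up to |y| = 35 finds no solutions either.
No (x, y) in the scanned range satisfies the equation.

No integer solutions with |y| ≤ 35.


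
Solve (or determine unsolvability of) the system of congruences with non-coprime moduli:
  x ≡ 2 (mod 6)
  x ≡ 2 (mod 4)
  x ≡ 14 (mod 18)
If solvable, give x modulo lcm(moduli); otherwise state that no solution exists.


Moduli 6, 4, 18 are not pairwise coprime, so CRT works modulo lcm(m_i) when all pairwise compatibility conditions hold.
Pairwise compatibility: gcd(m_i, m_j) must divide a_i - a_j for every pair.
Merge one congruence at a time:
  Start: x ≡ 2 (mod 6).
  Combine with x ≡ 2 (mod 4): gcd(6, 4) = 2; 2 - 2 = 0, which IS divisible by 2, so compatible.
    Write x = 2 + 6·t and substitute into x ≡ 2 (mod 4): 6·t ≡ 2 − 2 = 0 (mod 4).
    Divide the congruence (and modulus) by g = 2: 3·t ≡ 0 (mod 2).
    Reduce coefficients mod 2: 1·t ≡ 0 (mod 2).
    So t ≡ 0 (mod 2).
    Then x = 2 + 6·0 = 2, valid modulo lcm(6, 4) = 12: x ≡ 2 (mod 12).
  Combine with x ≡ 14 (mod 18): gcd(12, 18) = 6; 14 - 2 = 12, which IS divisible by 6, so compatible.
    Write x = 2 + 12·t and substitute into x ≡ 14 (mod 18): 12·t ≡ 14 − 2 = 12 (mod 18).
    Divide the congruence (and modulus) by g = 6: 2·t ≡ 2 (mod 3).
    The inverse of 2 mod 3 is 2 (since 2·2 = 4 = 1·3 + 1), so t ≡ 2·2 = 4 ≡ 1 (mod 3).
    Then x = 2 + 12·1 = 14, valid modulo lcm(12, 18) = 36: x ≡ 14 (mod 36).
Verify: 14 mod 6 = 2, 14 mod 4 = 2, 14 mod 18 = 14.

x ≡ 14 (mod 36).


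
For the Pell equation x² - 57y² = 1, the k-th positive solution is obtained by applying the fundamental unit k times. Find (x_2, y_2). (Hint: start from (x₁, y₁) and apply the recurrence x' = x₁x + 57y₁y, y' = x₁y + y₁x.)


Step 1: Find the fundamental solution (x₁, y₁) of x² - 57y² = 1.
  Expand √57 as a continued fraction. a₀ = ⌊√57⌋ = 7; iterate m_{k+1} = d_k·a_k − m_k, d_{k+1} = (57 − m_{k+1}²)/d_k, a_{k+1} = ⌊(a₀ + m_{k+1})/d_{k+1}⌋ (starting m₀ = 0, d₀ = 1), with convergents p_k = a_k·p_{k-1} + p_{k-2}, q_k = a_k·q_{k-1} + q_{k-2} (p₋₁ = 1, q₋₁ = 0):
  k = 0: a₀ = 7; p₀/q₀ = 7/1; p₀² − 57·q₀² = 49 − 57 = -8.
  k = 1: m = 7, d = 8, a = ⌊(7 + 7)/8⌋ = 1; p/q = (1·7 + 1)/(1·1 + 0) = 8/1; p² − 57·q² = 64 − 57 = 7.
  k = 2: m = 1, d = 7, a = ⌊(7 + 1)/7⌋ = 1; p/q = (1·8 + 7)/(1·1 + 1) = 15/2; p² − 57·q² = 225 − 228 = -3.
  k = 3: m = 6, d = 3, a = ⌊(7 + 6)/3⌋ = 4; p/q = (4·15 + 8)/(4·2 + 1) = 68/9; p² − 57·q² = 4624 − 4617 = 7.
  k = 4: m = 6, d = 7, a = ⌊(7 + 6)/7⌋ = 1; p/q = (1·68 + 15)/(1·9 + 2) = 83/11; p² − 57·q² = 6889 − 6897 = -8.
  k = 5: m = 1, d = 8, a = ⌊(7 + 1)/8⌋ = 1; p/q = (1·83 + 68)/(1·11 + 9) = 151/20; p² − 57·q² = 22801 − 22800 = 1.
  The first convergent with p² − 57·q² = 1 gives the fundamental solution (x₁, y₁) = (151, 20).
Step 2: Apply the recurrence (x_{n+1}, y_{n+1}) = (x₁x_n + 57y₁y_n, x₁y_n + y₁x_n) repeatedly.
  From (x_1, y_1) = (151, 20): x_2 = 151·151 + 57·20·20 = 45601; y_2 = 151·20 + 20·151 = 6040.
Step 3: Verify x_2² - 57·y_2² = 2079451201 - 2079451200 = 1 (should be 1). ✓

(x_1, y_1) = (151, 20); (x_2, y_2) = (45601, 6040).


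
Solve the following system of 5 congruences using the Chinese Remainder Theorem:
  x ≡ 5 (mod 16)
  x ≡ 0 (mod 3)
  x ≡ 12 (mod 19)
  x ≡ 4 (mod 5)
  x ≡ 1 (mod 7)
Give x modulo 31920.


Product of moduli M = 16 · 3 · 19 · 5 · 7 = 31920.
Merge one congruence at a time:
  Start: x ≡ 5 (mod 16).
  Combine with x ≡ 0 (mod 3); new modulus lcm = 48.
    Write x = 5 + 16·t and substitute into x ≡ 0 (mod 3): 16·t ≡ 0 − 5 = -5 (mod 3).
    Reduce coefficients mod 3: 1·t ≡ 1 (mod 3).
    So t ≡ 1 (mod 3).
    Then x = 5 + 16·1 = 21, valid modulo lcm(16, 3) = 48: x ≡ 21 (mod 48).
  Combine with x ≡ 12 (mod 19); new modulus lcm = 912.
    Write x = 21 + 48·t and substitute into x ≡ 12 (mod 19): 48·t ≡ 12 − 21 = -9 (mod 19).
    Reduce coefficients mod 19: 10·t ≡ 10 (mod 19).
    The inverse of 10 mod 19 is 2 (since 10·2 = 20 = 1·19 + 1), so t ≡ 2·10 = 20 ≡ 1 (mod 19).
    Then x = 21 + 48·1 = 69, valid modulo lcm(48, 19) = 912: x ≡ 69 (mod 912).
  Combine with x ≡ 4 (mod 5); new modulus lcm = 4560.
    Write x = 69 + 912·t and substitute into x ≡ 4 (mod 5): 912·t ≡ 4 − 69 = -65 (mod 5).
    Reduce coefficients mod 5: 2·t ≡ 0 (mod 5).
    The inverse of 2 mod 5 is 3 (since 2·3 = 6 = 1·5 + 1), so t ≡ 3·0 = 0 ≡ 0 (mod 5).
    Then x = 69 + 912·0 = 69, valid modulo lcm(912, 5) = 4560: x ≡ 69 (mod 4560).
  Combine with x ≡ 1 (mod 7); new modulus lcm = 31920.
    Write x = 69 + 4560·t and substitute into x ≡ 1 (mod 7): 4560·t ≡ 1 − 69 = -68 (mod 7).
    Reduce coefficients mod 7: 3·t ≡ 2 (mod 7).
    The inverse of 3 mod 7 is 5 (since 3·5 = 15 = 2·7 + 1), so t ≡ 5·2 = 10 ≡ 3 (mod 7).
    Then x = 69 + 4560·3 = 13749, valid modulo lcm(4560, 7) = 31920: x ≡ 13749 (mod 31920).
Verify against each original: 13749 mod 16 = 5, 13749 mod 3 = 0, 13749 mod 19 = 12, 13749 mod 5 = 4, 13749 mod 7 = 1.

x ≡ 13749 (mod 31920).


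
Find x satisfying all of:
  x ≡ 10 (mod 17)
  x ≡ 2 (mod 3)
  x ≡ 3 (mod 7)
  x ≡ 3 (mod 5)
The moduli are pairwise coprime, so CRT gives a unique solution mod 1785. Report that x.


Product of moduli M = 17 · 3 · 7 · 5 = 1785.
Merge one congruence at a time:
  Start: x ≡ 10 (mod 17).
  Combine with x ≡ 2 (mod 3); new modulus lcm = 51.
    Write x = 10 + 17·t and substitute into x ≡ 2 (mod 3): 17·t ≡ 2 − 10 = -8 (mod 3).
    Reduce coefficients mod 3: 2·t ≡ 1 (mod 3).
    The inverse of 2 mod 3 is 2 (since 2·2 = 4 = 1·3 + 1), so t ≡ 2·1 = 2 ≡ 2 (mod 3).
    Then x = 10 + 17·2 = 44, valid modulo lcm(17, 3) = 51: x ≡ 44 (mod 51).
  Combine with x ≡ 3 (mod 7); new modulus lcm = 357.
    Write x = 44 + 51·t and substitute into x ≡ 3 (mod 7): 51·t ≡ 3 − 44 = -41 (mod 7).
    Reduce coefficients mod 7: 2·t ≡ 1 (mod 7).
    The inverse of 2 mod 7 is 4 (since 2·4 = 8 = 1·7 + 1), so t ≡ 4·1 = 4 ≡ 4 (mod 7).
    Then x = 44 + 51·4 = 248, valid modulo lcm(51, 7) = 357: x ≡ 248 (mod 357).
  Combine with x ≡ 3 (mod 5); new modulus lcm = 1785.
    Write x = 248 + 357·t and substitute into x ≡ 3 (mod 5): 357·t ≡ 3 − 248 = -245 (mod 5).
    Reduce coefficients mod 5: 2·t ≡ 0 (mod 5).
    The inverse of 2 mod 5 is 3 (since 2·3 = 6 = 1·5 + 1), so t ≡ 3·0 = 0 ≡ 0 (mod 5).
    Then x = 248 + 357·0 = 248, valid modulo lcm(357, 5) = 1785: x ≡ 248 (mod 1785).
Verify against each original: 248 mod 17 = 10, 248 mod 3 = 2, 248 mod 7 = 3, 248 mod 5 = 3.

x ≡ 248 (mod 1785).


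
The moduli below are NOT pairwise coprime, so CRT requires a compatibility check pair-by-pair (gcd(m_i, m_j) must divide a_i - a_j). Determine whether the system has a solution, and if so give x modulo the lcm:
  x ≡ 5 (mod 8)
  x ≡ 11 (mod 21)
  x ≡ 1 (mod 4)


Moduli 8, 21, 4 are not pairwise coprime, so CRT works modulo lcm(m_i) when all pairwise compatibility conditions hold.
Pairwise compatibility: gcd(m_i, m_j) must divide a_i - a_j for every pair.
Merge one congruence at a time:
  Start: x ≡ 5 (mod 8).
  Combine with x ≡ 11 (mod 21): gcd(8, 21) = 1; 11 - 5 = 6, which IS divisible by 1, so compatible.
    Write x = 5 + 8·t and substitute into x ≡ 11 (mod 21): 8·t ≡ 11 − 5 = 6 (mod 21).
    The inverse of 8 mod 21 is 8 (since 8·8 = 64 = 3·21 + 1), so t ≡ 8·6 = 48 ≡ 6 (mod 21).
    Then x = 5 + 8·6 = 53, valid modulo lcm(8, 21) = 168: x ≡ 53 (mod 168).
  Combine with x ≡ 1 (mod 4): gcd(168, 4) = 4; 1 - 53 = -52, which IS divisible by 4, so compatible.
    Write x = 53 + 168·t and substitute into x ≡ 1 (mod 4): 168·t ≡ 1 − 53 = -52 (mod 4).
    Divide the congruence (and modulus) by g = 4: 42·t ≡ -13 (mod 1).
    Modulo 1 every t works; take t = 0.
    Then x = 53 + 168·0 = 53, valid modulo lcm(168, 4) = 168: x ≡ 53 (mod 168).
Verify: 53 mod 8 = 5, 53 mod 21 = 11, 53 mod 4 = 1.

x ≡ 53 (mod 168).


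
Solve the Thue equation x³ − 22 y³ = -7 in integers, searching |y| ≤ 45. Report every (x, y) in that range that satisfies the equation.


The equation is x³ - 22y³ = -7. For fixed y, x³ = 22·y³ − 7, so a solution requires the RHS to be a perfect cube.
Strategy: iterate y from -45 to 45, compute RHS = 22·y³ − 7, and check whether it is a (positive or negative) perfect cube.
Check small values of y:
  y = 0: RHS = -7 is not a perfect cube.
  y = 1: RHS = 15 is not a perfect cube.
  y = -1: RHS = -29 is not a perfect cube.
  y = 2: RHS = 169 is not a perfect cube.
  y = -2: RHS = -183 is not a perfect cube.
  y = 3: RHS = 587 is not a perfect cube.
  y = -3: RHS = -601 is not a perfect cube.
Continuing the search up to |y| = 45 finds no solutions either.
No (x, y) in the scanned range satisfies the equation.

No integer solutions with |y| ≤ 45.


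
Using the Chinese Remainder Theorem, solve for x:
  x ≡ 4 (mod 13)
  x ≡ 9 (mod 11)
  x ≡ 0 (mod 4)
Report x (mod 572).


Moduli 13, 11, 4 are pairwise coprime; by CRT there is a unique solution modulo M = 13 · 11 · 4 = 572.
Solve pairwise, accumulating the modulus:
  Start with x ≡ 4 (mod 13).
  Combine with x ≡ 9 (mod 11): since gcd(13, 11) = 1, we get a unique residue mod 143.
    Write x = 4 + 13·t and substitute into x ≡ 9 (mod 11): 13·t ≡ 9 − 4 = 5 (mod 11).
    Reduce coefficients mod 11: 2·t ≡ 5 (mod 11).
    The inverse of 2 mod 11 is 6 (since 2·6 = 12 = 1·11 + 1), so t ≡ 6·5 = 30 ≡ 8 (mod 11).
    Then x = 4 + 13·8 = 108, valid modulo lcm(13, 11) = 143: x ≡ 108 (mod 143).
  Combine with x ≡ 0 (mod 4): since gcd(143, 4) = 1, we get a unique residue mod 572.
    Write x = 108 + 143·t and substitute into x ≡ 0 (mod 4): 143·t ≡ 0 − 108 = -108 (mod 4).
    Reduce coefficients mod 4: 3·t ≡ 0 (mod 4).
    The inverse of 3 mod 4 is 3 (since 3·3 = 9 = 2·4 + 1), so t ≡ 3·0 = 0 ≡ 0 (mod 4).
    Then x = 108 + 143·0 = 108, valid modulo lcm(143, 4) = 572: x ≡ 108 (mod 572).
Verify: 108 mod 13 = 4 ✓, 108 mod 11 = 9 ✓, 108 mod 4 = 0 ✓.

x ≡ 108 (mod 572).


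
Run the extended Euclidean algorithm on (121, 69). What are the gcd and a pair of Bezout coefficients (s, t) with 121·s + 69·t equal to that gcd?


Euclidean algorithm on (121, 69) — divide until remainder is 0:
  121 = 1 · 69 + 52
  69 = 1 · 52 + 17
  52 = 3 · 17 + 1
  17 = 17 · 1 + 0
gcd(121, 69) = 1.
Track Bezout coefficients alongside the remainders: start with r₀ = 121 = a·1 + b·0 (s = 1, t = 0) and r₁ = 69 = a·0 + b·1 (s = 0, t = 1); each new remainder r_{k+1} = r_{k-1} − q_k·r_k inherits s_{k+1} = s_{k-1} − q_k·s_k, t_{k+1} = t_{k-1} − q_k·t_k, so r_k = a·s_k + b·t_k at every step:
  q = 1: r = 52, s = 1 − 1·0 = 1, t = 0 − 1·1 = -1  (check: 121·1 + 69·(-1) = 52)
  q = 1: r = 17, s = 0 − 1·1 = -1, t = 1 − 1·(-1) = 2  (check: 121·(-1) + 69·2 = 17)
  q = 3: r = 1, s = 1 − 3·(-1) = 4, t = -1 − 3·2 = -7  (check: 121·4 + 69·(-7) = 1)
The row with r = 1 (the gcd) gives the Bezout coefficients s = 4, t = -7.
Result: 121 · (4) + 69 · (-7) = 1.

gcd(121, 69) = 1; s = 4, t = -7 (check: 121·4 + 69·(-7) = 1).


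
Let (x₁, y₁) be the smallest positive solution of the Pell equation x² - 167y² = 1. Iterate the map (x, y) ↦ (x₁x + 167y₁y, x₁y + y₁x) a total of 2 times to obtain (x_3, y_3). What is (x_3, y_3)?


Step 1: Find the fundamental solution (x₁, y₁) of x² - 167y² = 1.
  Expand √167 as a continued fraction. a₀ = ⌊√167⌋ = 12; iterate m_{k+1} = d_k·a_k − m_k, d_{k+1} = (167 − m_{k+1}²)/d_k, a_{k+1} = ⌊(a₀ + m_{k+1})/d_{k+1}⌋ (starting m₀ = 0, d₀ = 1), with convergents p_k = a_k·p_{k-1} + p_{k-2}, q_k = a_k·q_{k-1} + q_{k-2} (p₋₁ = 1, q₋₁ = 0):
  k = 0: a₀ = 12; p₀/q₀ = 12/1; p₀² − 167·q₀² = 144 − 167 = -23.
  k = 1: m = 12, d = 23, a = ⌊(12 + 12)/23⌋ = 1; p/q = (1·12 + 1)/(1·1 + 0) = 13/1; p² − 167·q² = 169 − 167 = 2.
  k = 2: m = 11, d = 2, a = ⌊(12 + 11)/2⌋ = 11; p/q = (11·13 + 12)/(11·1 + 1) = 155/12; p² − 167·q² = 24025 − 24048 = -23.
  k = 3: m = 11, d = 23, a = ⌊(12 + 11)/23⌋ = 1; p/q = (1·155 + 13)/(1·12 + 1) = 168/13; p² − 167·q² = 28224 − 28223 = 1.
  The first convergent with p² − 167·q² = 1 gives the fundamental solution (x₁, y₁) = (168, 13).
Step 2: Apply the recurrence (x_{n+1}, y_{n+1}) = (x₁x_n + 167y₁y_n, x₁y_n + y₁x_n) repeatedly.
  From (x_1, y_1) = (168, 13): x_2 = 168·168 + 167·13·13 = 56447; y_2 = 168·13 + 13·168 = 4368.
  From (x_2, y_2) = (56447, 4368): x_3 = 168·56447 + 167·13·4368 = 18966024; y_3 = 168·4368 + 13·56447 = 1467635.
Step 3: Verify x_3² - 167·y_3² = 359710066368576 - 359710066368575 = 1 (should be 1). ✓

(x_1, y_1) = (168, 13); (x_3, y_3) = (18966024, 1467635).


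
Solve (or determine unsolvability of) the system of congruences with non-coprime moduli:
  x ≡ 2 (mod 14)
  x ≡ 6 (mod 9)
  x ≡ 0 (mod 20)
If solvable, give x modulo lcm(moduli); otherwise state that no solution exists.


Moduli 14, 9, 20 are not pairwise coprime, so CRT works modulo lcm(m_i) when all pairwise compatibility conditions hold.
Pairwise compatibility: gcd(m_i, m_j) must divide a_i - a_j for every pair.
Merge one congruence at a time:
  Start: x ≡ 2 (mod 14).
  Combine with x ≡ 6 (mod 9): gcd(14, 9) = 1; 6 - 2 = 4, which IS divisible by 1, so compatible.
    Write x = 2 + 14·t and substitute into x ≡ 6 (mod 9): 14·t ≡ 6 − 2 = 4 (mod 9).
    Reduce coefficients mod 9: 5·t ≡ 4 (mod 9).
    The inverse of 5 mod 9 is 2 (since 5·2 = 10 = 1·9 + 1), so t ≡ 2·4 = 8 ≡ 8 (mod 9).
    Then x = 2 + 14·8 = 114, valid modulo lcm(14, 9) = 126: x ≡ 114 (mod 126).
  Combine with x ≡ 0 (mod 20): gcd(126, 20) = 2; 0 - 114 = -114, which IS divisible by 2, so compatible.
    Write x = 114 + 126·t and substitute into x ≡ 0 (mod 20): 126·t ≡ 0 − 114 = -114 (mod 20).
    Divide the congruence (and modulus) by g = 2: 63·t ≡ -57 (mod 10).
    Reduce coefficients mod 10: 3·t ≡ 3 (mod 10).
    The inverse of 3 mod 10 is 7 (since 3·7 = 21 = 2·10 + 1), so t ≡ 7·3 = 21 ≡ 1 (mod 10).
    Then x = 114 + 126·1 = 240, valid modulo lcm(126, 20) = 1260: x ≡ 240 (mod 1260).
Verify: 240 mod 14 = 2, 240 mod 9 = 6, 240 mod 20 = 0.

x ≡ 240 (mod 1260).


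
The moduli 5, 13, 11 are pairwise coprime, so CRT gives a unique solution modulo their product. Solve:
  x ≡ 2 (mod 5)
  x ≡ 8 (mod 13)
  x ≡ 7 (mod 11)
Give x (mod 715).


Moduli 5, 13, 11 are pairwise coprime; by CRT there is a unique solution modulo M = 5 · 13 · 11 = 715.
Solve pairwise, accumulating the modulus:
  Start with x ≡ 2 (mod 5).
  Combine with x ≡ 8 (mod 13): since gcd(5, 13) = 1, we get a unique residue mod 65.
    Write x = 2 + 5·t and substitute into x ≡ 8 (mod 13): 5·t ≡ 8 − 2 = 6 (mod 13).
    The inverse of 5 mod 13 is 8 (since 5·8 = 40 = 3·13 + 1), so t ≡ 8·6 = 48 ≡ 9 (mod 13).
    Then x = 2 + 5·9 = 47, valid modulo lcm(5, 13) = 65: x ≡ 47 (mod 65).
  Combine with x ≡ 7 (mod 11): since gcd(65, 11) = 1, we get a unique residue mod 715.
    Write x = 47 + 65·t and substitute into x ≡ 7 (mod 11): 65·t ≡ 7 − 47 = -40 (mod 11).
    Reduce coefficients mod 11: 10·t ≡ 4 (mod 11).
    The inverse of 10 mod 11 is 10 (since 10·10 = 100 = 9·11 + 1), so t ≡ 10·4 = 40 ≡ 7 (mod 11).
    Then x = 47 + 65·7 = 502, valid modulo lcm(65, 11) = 715: x ≡ 502 (mod 715).
Verify: 502 mod 5 = 2 ✓, 502 mod 13 = 8 ✓, 502 mod 11 = 7 ✓.

x ≡ 502 (mod 715).


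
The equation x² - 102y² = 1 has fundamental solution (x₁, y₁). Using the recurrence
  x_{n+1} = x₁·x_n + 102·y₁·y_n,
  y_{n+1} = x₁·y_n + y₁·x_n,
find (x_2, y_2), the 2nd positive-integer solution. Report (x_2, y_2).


Step 1: Find the fundamental solution (x₁, y₁) of x² - 102y² = 1.
  Expand √102 as a continued fraction. a₀ = ⌊√102⌋ = 10; iterate m_{k+1} = d_k·a_k − m_k, d_{k+1} = (102 − m_{k+1}²)/d_k, a_{k+1} = ⌊(a₀ + m_{k+1})/d_{k+1}⌋ (starting m₀ = 0, d₀ = 1), with convergents p_k = a_k·p_{k-1} + p_{k-2}, q_k = a_k·q_{k-1} + q_{k-2} (p₋₁ = 1, q₋₁ = 0):
  k = 0: a₀ = 10; p₀/q₀ = 10/1; p₀² − 102·q₀² = 100 − 102 = -2.
  k = 1: m = 10, d = 2, a = ⌊(10 + 10)/2⌋ = 10; p/q = (10·10 + 1)/(10·1 + 0) = 101/10; p² − 102·q² = 10201 − 10200 = 1.
  The first convergent with p² − 102·q² = 1 gives the fundamental solution (x₁, y₁) = (101, 10).
Step 2: Apply the recurrence (x_{n+1}, y_{n+1}) = (x₁x_n + 102y₁y_n, x₁y_n + y₁x_n) repeatedly.
  From (x_1, y_1) = (101, 10): x_2 = 101·101 + 102·10·10 = 20401; y_2 = 101·10 + 10·101 = 2020.
Step 3: Verify x_2² - 102·y_2² = 416200801 - 416200800 = 1 (should be 1). ✓

(x_1, y_1) = (101, 10); (x_2, y_2) = (20401, 2020).


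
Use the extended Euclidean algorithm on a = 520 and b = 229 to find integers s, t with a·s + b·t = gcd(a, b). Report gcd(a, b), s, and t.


Euclidean algorithm on (520, 229) — divide until remainder is 0:
  520 = 2 · 229 + 62
  229 = 3 · 62 + 43
  62 = 1 · 43 + 19
  43 = 2 · 19 + 5
  19 = 3 · 5 + 4
  5 = 1 · 4 + 1
  4 = 4 · 1 + 0
gcd(520, 229) = 1.
Track Bezout coefficients alongside the remainders: start with r₀ = 520 = a·1 + b·0 (s = 1, t = 0) and r₁ = 229 = a·0 + b·1 (s = 0, t = 1); each new remainder r_{k+1} = r_{k-1} − q_k·r_k inherits s_{k+1} = s_{k-1} − q_k·s_k, t_{k+1} = t_{k-1} − q_k·t_k, so r_k = a·s_k + b·t_k at every step:
  q = 2: r = 62, s = 1 − 2·0 = 1, t = 0 − 2·1 = -2  (check: 520·1 + 229·(-2) = 62)
  q = 3: r = 43, s = 0 − 3·1 = -3, t = 1 − 3·(-2) = 7  (check: 520·(-3) + 229·7 = 43)
  q = 1: r = 19, s = 1 − 1·(-3) = 4, t = -2 − 1·7 = -9  (check: 520·4 + 229·(-9) = 19)
  q = 2: r = 5, s = -3 − 2·4 = -11, t = 7 − 2·(-9) = 25  (check: 520·(-11) + 229·25 = 5)
  q = 3: r = 4, s = 4 − 3·(-11) = 37, t = -9 − 3·25 = -84  (check: 520·37 + 229·(-84) = 4)
  q = 1: r = 1, s = -11 − 1·37 = -48, t = 25 − 1·(-84) = 109  (check: 520·(-48) + 229·109 = 1)
The row with r = 1 (the gcd) gives the Bezout coefficients s = -48, t = 109.
Result: 520 · (-48) + 229 · (109) = 1.

gcd(520, 229) = 1; s = -48, t = 109 (check: 520·(-48) + 229·109 = 1).


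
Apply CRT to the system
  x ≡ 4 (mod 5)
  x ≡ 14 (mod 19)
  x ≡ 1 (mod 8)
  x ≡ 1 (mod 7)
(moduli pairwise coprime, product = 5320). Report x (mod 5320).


Product of moduli M = 5 · 19 · 8 · 7 = 5320.
Merge one congruence at a time:
  Start: x ≡ 4 (mod 5).
  Combine with x ≡ 14 (mod 19); new modulus lcm = 95.
    Write x = 4 + 5·t and substitute into x ≡ 14 (mod 19): 5·t ≡ 14 − 4 = 10 (mod 19).
    The inverse of 5 mod 19 is 4 (since 5·4 = 20 = 1·19 + 1), so t ≡ 4·10 = 40 ≡ 2 (mod 19).
    Then x = 4 + 5·2 = 14, valid modulo lcm(5, 19) = 95: x ≡ 14 (mod 95).
  Combine with x ≡ 1 (mod 8); new modulus lcm = 760.
    Write x = 14 + 95·t and substitute into x ≡ 1 (mod 8): 95·t ≡ 1 − 14 = -13 (mod 8).
    Reduce coefficients mod 8: 7·t ≡ 3 (mod 8).
    The inverse of 7 mod 8 is 7 (since 7·7 = 49 = 6·8 + 1), so t ≡ 7·3 = 21 ≡ 5 (mod 8).
    Then x = 14 + 95·5 = 489, valid modulo lcm(95, 8) = 760: x ≡ 489 (mod 760).
  Combine with x ≡ 1 (mod 7); new modulus lcm = 5320.
    Write x = 489 + 760·t and substitute into x ≡ 1 (mod 7): 760·t ≡ 1 − 489 = -488 (mod 7).
    Reduce coefficients mod 7: 4·t ≡ 2 (mod 7).
    The inverse of 4 mod 7 is 2 (since 4·2 = 8 = 1·7 + 1), so t ≡ 2·2 = 4 ≡ 4 (mod 7).
    Then x = 489 + 760·4 = 3529, valid modulo lcm(760, 7) = 5320: x ≡ 3529 (mod 5320).
Verify against each original: 3529 mod 5 = 4, 3529 mod 19 = 14, 3529 mod 8 = 1, 3529 mod 7 = 1.

x ≡ 3529 (mod 5320).


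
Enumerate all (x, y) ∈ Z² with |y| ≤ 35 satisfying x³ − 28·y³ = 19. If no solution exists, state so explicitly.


The equation is x³ - 28y³ = 19. For fixed y, x³ = 28·y³ + 19, so a solution requires the RHS to be a perfect cube.
Strategy: iterate y from -35 to 35, compute RHS = 28·y³ + 19, and check whether it is a (positive or negative) perfect cube.
Check small values of y:
  y = 0: RHS = 19 is not a perfect cube.
  y = 1: RHS = 47 is not a perfect cube.
  y = -1: RHS = -9 is not a perfect cube.
  y = 2: RHS = 243 is not a perfect cube.
  y = -2: RHS = -205 is not a perfect cube.
  y = 3: RHS = 775 is not a perfect cube.
  y = -3: RHS = -737 is not a perfect cube.
Continuing the search up to |y| = 35 finds no solutions either.
No (x, y) in the scanned range satisfies the equation.

No integer solutions with |y| ≤ 35.


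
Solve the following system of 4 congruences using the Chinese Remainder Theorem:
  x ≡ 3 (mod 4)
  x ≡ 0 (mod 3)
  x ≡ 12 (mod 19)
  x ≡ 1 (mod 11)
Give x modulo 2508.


Product of moduli M = 4 · 3 · 19 · 11 = 2508.
Merge one congruence at a time:
  Start: x ≡ 3 (mod 4).
  Combine with x ≡ 0 (mod 3); new modulus lcm = 12.
    Write x = 3 + 4·t and substitute into x ≡ 0 (mod 3): 4·t ≡ 0 − 3 = -3 (mod 3).
    Reduce coefficients mod 3: 1·t ≡ 0 (mod 3).
    So t ≡ 0 (mod 3).
    Then x = 3 + 4·0 = 3, valid modulo lcm(4, 3) = 12: x ≡ 3 (mod 12).
  Combine with x ≡ 12 (mod 19); new modulus lcm = 228.
    Write x = 3 + 12·t and substitute into x ≡ 12 (mod 19): 12·t ≡ 12 − 3 = 9 (mod 19).
    The inverse of 12 mod 19 is 8 (since 12·8 = 96 = 5·19 + 1), so t ≡ 8·9 = 72 ≡ 15 (mod 19).
    Then x = 3 + 12·15 = 183, valid modulo lcm(12, 19) = 228: x ≡ 183 (mod 228).
  Combine with x ≡ 1 (mod 11); new modulus lcm = 2508.
    Write x = 183 + 228·t and substitute into x ≡ 1 (mod 11): 228·t ≡ 1 − 183 = -182 (mod 11).
    Reduce coefficients mod 11: 8·t ≡ 5 (mod 11).
    The inverse of 8 mod 11 is 7 (since 8·7 = 56 = 5·11 + 1), so t ≡ 7·5 = 35 ≡ 2 (mod 11).
    Then x = 183 + 228·2 = 639, valid modulo lcm(228, 11) = 2508: x ≡ 639 (mod 2508).
Verify against each original: 639 mod 4 = 3, 639 mod 3 = 0, 639 mod 19 = 12, 639 mod 11 = 1.

x ≡ 639 (mod 2508).


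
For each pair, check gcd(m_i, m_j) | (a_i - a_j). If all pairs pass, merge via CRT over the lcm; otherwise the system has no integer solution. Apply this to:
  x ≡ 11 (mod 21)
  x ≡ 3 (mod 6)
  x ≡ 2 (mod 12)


Moduli 21, 6, 12 are not pairwise coprime, so CRT works modulo lcm(m_i) when all pairwise compatibility conditions hold.
Pairwise compatibility: gcd(m_i, m_j) must divide a_i - a_j for every pair.
Merge one congruence at a time:
  Start: x ≡ 11 (mod 21).
  Combine with x ≡ 3 (mod 6): gcd(21, 6) = 3, and 3 - 11 = -8 is NOT divisible by 3.
    ⇒ system is inconsistent (no integer solution).

No solution (the system is inconsistent).


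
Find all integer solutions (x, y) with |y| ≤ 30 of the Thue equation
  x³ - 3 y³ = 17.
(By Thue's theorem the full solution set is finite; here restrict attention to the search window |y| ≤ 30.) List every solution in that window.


The equation is x³ - 3y³ = 17. For fixed y, x³ = 3·y³ + 17, so a solution requires the RHS to be a perfect cube.
Strategy: iterate y from -30 to 30, compute RHS = 3·y³ + 17, and check whether it is a (positive or negative) perfect cube.
Check small values of y:
  y = 0: RHS = 17 is not a perfect cube.
  y = 1: RHS = 20 is not a perfect cube.
  y = -1: RHS = 14 is not a perfect cube.
  y = 2: RHS = 41 is not a perfect cube.
  y = -2: RHS = -7 is not a perfect cube.
  y = 3: RHS = 98 is not a perfect cube.
  y = -3: RHS = -64 = (-4)³ ⇒ x = -4 works.
Continuing the search up to |y| = 30 finds no further solutions beyond those listed.
Collected solutions: (-4, -3).

Solutions (with |y| ≤ 30): (-4, -3).


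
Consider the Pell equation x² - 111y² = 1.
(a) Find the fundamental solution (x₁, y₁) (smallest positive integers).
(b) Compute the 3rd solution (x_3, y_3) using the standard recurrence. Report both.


Step 1: Find the fundamental solution (x₁, y₁) of x² - 111y² = 1.
  Expand √111 as a continued fraction. a₀ = ⌊√111⌋ = 10; iterate m_{k+1} = d_k·a_k − m_k, d_{k+1} = (111 − m_{k+1}²)/d_k, a_{k+1} = ⌊(a₀ + m_{k+1})/d_{k+1}⌋ (starting m₀ = 0, d₀ = 1), with convergents p_k = a_k·p_{k-1} + p_{k-2}, q_k = a_k·q_{k-1} + q_{k-2} (p₋₁ = 1, q₋₁ = 0):
  k = 0: a₀ = 10; p₀/q₀ = 10/1; p₀² − 111·q₀² = 100 − 111 = -11.
  k = 1: m = 10, d = 11, a = ⌊(10 + 10)/11⌋ = 1; p/q = (1·10 + 1)/(1·1 + 0) = 11/1; p² − 111·q² = 121 − 111 = 10.
  k = 2: m = 1, d = 10, a = ⌊(10 + 1)/10⌋ = 1; p/q = (1·11 + 10)/(1·1 + 1) = 21/2; p² − 111·q² = 441 − 444 = -3.
  k = 3: m = 9, d = 3, a = ⌊(10 + 9)/3⌋ = 6; p/q = (6·21 + 11)/(6·2 + 1) = 137/13; p² − 111·q² = 18769 − 18759 = 10.
  k = 4: m = 9, d = 10, a = ⌊(10 + 9)/10⌋ = 1; p/q = (1·137 + 21)/(1·13 + 2) = 158/15; p² − 111·q² = 24964 − 24975 = -11.
  k = 5: m = 1, d = 11, a = ⌊(10 + 1)/11⌋ = 1; p/q = (1·158 + 137)/(1·15 + 13) = 295/28; p² − 111·q² = 87025 − 87024 = 1.
  The first convergent with p² − 111·q² = 1 gives the fundamental solution (x₁, y₁) = (295, 28).
Step 2: Apply the recurrence (x_{n+1}, y_{n+1}) = (x₁x_n + 111y₁y_n, x₁y_n + y₁x_n) repeatedly.
  From (x_1, y_1) = (295, 28): x_2 = 295·295 + 111·28·28 = 174049; y_2 = 295·28 + 28·295 = 16520.
  From (x_2, y_2) = (174049, 16520): x_3 = 295·174049 + 111·28·16520 = 102688615; y_3 = 295·16520 + 28·174049 = 9746772.
Step 3: Verify x_3² - 111·y_3² = 10544951650618225 - 10544951650618224 = 1 (should be 1). ✓

(x_1, y_1) = (295, 28); (x_3, y_3) = (102688615, 9746772).


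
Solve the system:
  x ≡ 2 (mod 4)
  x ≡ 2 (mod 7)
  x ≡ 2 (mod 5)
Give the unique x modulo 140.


Moduli 4, 7, 5 are pairwise coprime; by CRT there is a unique solution modulo M = 4 · 7 · 5 = 140.
Solve pairwise, accumulating the modulus:
  Start with x ≡ 2 (mod 4).
  Combine with x ≡ 2 (mod 7): since gcd(4, 7) = 1, we get a unique residue mod 28.
    Write x = 2 + 4·t and substitute into x ≡ 2 (mod 7): 4·t ≡ 2 − 2 = 0 (mod 7).
    The inverse of 4 mod 7 is 2 (since 4·2 = 8 = 1·7 + 1), so t ≡ 2·0 = 0 ≡ 0 (mod 7).
    Then x = 2 + 4·0 = 2, valid modulo lcm(4, 7) = 28: x ≡ 2 (mod 28).
  Combine with x ≡ 2 (mod 5): since gcd(28, 5) = 1, we get a unique residue mod 140.
    Write x = 2 + 28·t and substitute into x ≡ 2 (mod 5): 28·t ≡ 2 − 2 = 0 (mod 5).
    Reduce coefficients mod 5: 3·t ≡ 0 (mod 5).
    The inverse of 3 mod 5 is 2 (since 3·2 = 6 = 1·5 + 1), so t ≡ 2·0 = 0 ≡ 0 (mod 5).
    Then x = 2 + 28·0 = 2, valid modulo lcm(28, 5) = 140: x ≡ 2 (mod 140).
Verify: 2 mod 4 = 2 ✓, 2 mod 7 = 2 ✓, 2 mod 5 = 2 ✓.

x ≡ 2 (mod 140).


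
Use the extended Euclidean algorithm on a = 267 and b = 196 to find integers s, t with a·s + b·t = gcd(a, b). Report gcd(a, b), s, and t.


Euclidean algorithm on (267, 196) — divide until remainder is 0:
  267 = 1 · 196 + 71
  196 = 2 · 71 + 54
  71 = 1 · 54 + 17
  54 = 3 · 17 + 3
  17 = 5 · 3 + 2
  3 = 1 · 2 + 1
  2 = 2 · 1 + 0
gcd(267, 196) = 1.
Track Bezout coefficients alongside the remainders: start with r₀ = 267 = a·1 + b·0 (s = 1, t = 0) and r₁ = 196 = a·0 + b·1 (s = 0, t = 1); each new remainder r_{k+1} = r_{k-1} − q_k·r_k inherits s_{k+1} = s_{k-1} − q_k·s_k, t_{k+1} = t_{k-1} − q_k·t_k, so r_k = a·s_k + b·t_k at every step:
  q = 1: r = 71, s = 1 − 1·0 = 1, t = 0 − 1·1 = -1  (check: 267·1 + 196·(-1) = 71)
  q = 2: r = 54, s = 0 − 2·1 = -2, t = 1 − 2·(-1) = 3  (check: 267·(-2) + 196·3 = 54)
  q = 1: r = 17, s = 1 − 1·(-2) = 3, t = -1 − 1·3 = -4  (check: 267·3 + 196·(-4) = 17)
  q = 3: r = 3, s = -2 − 3·3 = -11, t = 3 − 3·(-4) = 15  (check: 267·(-11) + 196·15 = 3)
  q = 5: r = 2, s = 3 − 5·(-11) = 58, t = -4 − 5·15 = -79  (check: 267·58 + 196·(-79) = 2)
  q = 1: r = 1, s = -11 − 1·58 = -69, t = 15 − 1·(-79) = 94  (check: 267·(-69) + 196·94 = 1)
The row with r = 1 (the gcd) gives the Bezout coefficients s = -69, t = 94.
Result: 267 · (-69) + 196 · (94) = 1.

gcd(267, 196) = 1; s = -69, t = 94 (check: 267·(-69) + 196·94 = 1).


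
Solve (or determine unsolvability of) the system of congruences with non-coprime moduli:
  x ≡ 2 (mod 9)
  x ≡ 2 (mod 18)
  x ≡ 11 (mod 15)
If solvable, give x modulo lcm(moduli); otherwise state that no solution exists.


Moduli 9, 18, 15 are not pairwise coprime, so CRT works modulo lcm(m_i) when all pairwise compatibility conditions hold.
Pairwise compatibility: gcd(m_i, m_j) must divide a_i - a_j for every pair.
Merge one congruence at a time:
  Start: x ≡ 2 (mod 9).
  Combine with x ≡ 2 (mod 18): gcd(9, 18) = 9; 2 - 2 = 0, which IS divisible by 9, so compatible.
    Write x = 2 + 9·t and substitute into x ≡ 2 (mod 18): 9·t ≡ 2 − 2 = 0 (mod 18).
    Divide the congruence (and modulus) by g = 9: 1·t ≡ 0 (mod 2).
    So t ≡ 0 (mod 2).
    Then x = 2 + 9·0 = 2, valid modulo lcm(9, 18) = 18: x ≡ 2 (mod 18).
  Combine with x ≡ 11 (mod 15): gcd(18, 15) = 3; 11 - 2 = 9, which IS divisible by 3, so compatible.
    Write x = 2 + 18·t and substitute into x ≡ 11 (mod 15): 18·t ≡ 11 − 2 = 9 (mod 15).
    Divide the congruence (and modulus) by g = 3: 6·t ≡ 3 (mod 5).
    Reduce coefficients mod 5: 1·t ≡ 3 (mod 5).
    So t ≡ 3 (mod 5).
    Then x = 2 + 18·3 = 56, valid modulo lcm(18, 15) = 90: x ≡ 56 (mod 90).
Verify: 56 mod 9 = 2, 56 mod 18 = 2, 56 mod 15 = 11.

x ≡ 56 (mod 90).


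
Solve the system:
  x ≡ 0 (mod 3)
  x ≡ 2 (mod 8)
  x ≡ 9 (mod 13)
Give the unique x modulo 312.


Moduli 3, 8, 13 are pairwise coprime; by CRT there is a unique solution modulo M = 3 · 8 · 13 = 312.
Solve pairwise, accumulating the modulus:
  Start with x ≡ 0 (mod 3).
  Combine with x ≡ 2 (mod 8): since gcd(3, 8) = 1, we get a unique residue mod 24.
    Write x = 0 + 3·t and substitute into x ≡ 2 (mod 8): 3·t ≡ 2 − 0 = 2 (mod 8).
    The inverse of 3 mod 8 is 3 (since 3·3 = 9 = 1·8 + 1), so t ≡ 3·2 = 6 ≡ 6 (mod 8).
    Then x = 0 + 3·6 = 18, valid modulo lcm(3, 8) = 24: x ≡ 18 (mod 24).
  Combine with x ≡ 9 (mod 13): since gcd(24, 13) = 1, we get a unique residue mod 312.
    Write x = 18 + 24·t and substitute into x ≡ 9 (mod 13): 24·t ≡ 9 − 18 = -9 (mod 13).
    Reduce coefficients mod 13: 11·t ≡ 4 (mod 13).
    The inverse of 11 mod 13 is 6 (since 11·6 = 66 = 5·13 + 1), so t ≡ 6·4 = 24 ≡ 11 (mod 13).
    Then x = 18 + 24·11 = 282, valid modulo lcm(24, 13) = 312: x ≡ 282 (mod 312).
Verify: 282 mod 3 = 0 ✓, 282 mod 8 = 2 ✓, 282 mod 13 = 9 ✓.

x ≡ 282 (mod 312).


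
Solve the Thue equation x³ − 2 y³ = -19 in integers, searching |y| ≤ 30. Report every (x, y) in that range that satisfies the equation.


The equation is x³ - 2y³ = -19. For fixed y, x³ = 2·y³ − 19, so a solution requires the RHS to be a perfect cube.
Strategy: iterate y from -30 to 30, compute RHS = 2·y³ − 19, and check whether it is a (positive or negative) perfect cube.
Check small values of y:
  y = 0: RHS = -19 is not a perfect cube.
  y = 1: RHS = -17 is not a perfect cube.
  y = -1: RHS = -21 is not a perfect cube.
  y = 2: RHS = -3 is not a perfect cube.
  y = -2: RHS = -35 is not a perfect cube.
  y = 3: RHS = 35 is not a perfect cube.
  y = -3: RHS = -73 is not a perfect cube.
Continuing the search up to |y| = 30 finds no solutions either.
No (x, y) in the scanned range satisfies the equation.

No integer solutions with |y| ≤ 30.


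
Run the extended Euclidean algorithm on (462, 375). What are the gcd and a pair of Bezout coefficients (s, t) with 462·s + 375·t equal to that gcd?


Euclidean algorithm on (462, 375) — divide until remainder is 0:
  462 = 1 · 375 + 87
  375 = 4 · 87 + 27
  87 = 3 · 27 + 6
  27 = 4 · 6 + 3
  6 = 2 · 3 + 0
gcd(462, 375) = 3.
Track Bezout coefficients alongside the remainders: start with r₀ = 462 = a·1 + b·0 (s = 1, t = 0) and r₁ = 375 = a·0 + b·1 (s = 0, t = 1); each new remainder r_{k+1} = r_{k-1} − q_k·r_k inherits s_{k+1} = s_{k-1} − q_k·s_k, t_{k+1} = t_{k-1} − q_k·t_k, so r_k = a·s_k + b·t_k at every step:
  q = 1: r = 87, s = 1 − 1·0 = 1, t = 0 − 1·1 = -1  (check: 462·1 + 375·(-1) = 87)
  q = 4: r = 27, s = 0 − 4·1 = -4, t = 1 − 4·(-1) = 5  (check: 462·(-4) + 375·5 = 27)
  q = 3: r = 6, s = 1 − 3·(-4) = 13, t = -1 − 3·5 = -16  (check: 462·13 + 375·(-16) = 6)
  q = 4: r = 3, s = -4 − 4·13 = -56, t = 5 − 4·(-16) = 69  (check: 462·(-56) + 375·69 = 3)
The row with r = 3 (the gcd) gives the Bezout coefficients s = -56, t = 69.
Result: 462 · (-56) + 375 · (69) = 3.

gcd(462, 375) = 3; s = -56, t = 69 (check: 462·(-56) + 375·69 = 3).


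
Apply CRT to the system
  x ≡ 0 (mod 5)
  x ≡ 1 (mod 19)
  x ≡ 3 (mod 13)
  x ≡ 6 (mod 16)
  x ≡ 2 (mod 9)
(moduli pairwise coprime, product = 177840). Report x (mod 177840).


Product of moduli M = 5 · 19 · 13 · 16 · 9 = 177840.
Merge one congruence at a time:
  Start: x ≡ 0 (mod 5).
  Combine with x ≡ 1 (mod 19); new modulus lcm = 95.
    Write x = 0 + 5·t and substitute into x ≡ 1 (mod 19): 5·t ≡ 1 − 0 = 1 (mod 19).
    The inverse of 5 mod 19 is 4 (since 5·4 = 20 = 1·19 + 1), so t ≡ 4·1 = 4 ≡ 4 (mod 19).
    Then x = 0 + 5·4 = 20, valid modulo lcm(5, 19) = 95: x ≡ 20 (mod 95).
  Combine with x ≡ 3 (mod 13); new modulus lcm = 1235.
    Write x = 20 + 95·t and substitute into x ≡ 3 (mod 13): 95·t ≡ 3 − 20 = -17 (mod 13).
    Reduce coefficients mod 13: 4·t ≡ 9 (mod 13).
    The inverse of 4 mod 13 is 10 (since 4·10 = 40 = 3·13 + 1), so t ≡ 10·9 = 90 ≡ 12 (mod 13).
    Then x = 20 + 95·12 = 1160, valid modulo lcm(95, 13) = 1235: x ≡ 1160 (mod 1235).
  Combine with x ≡ 6 (mod 16); new modulus lcm = 19760.
    Write x = 1160 + 1235·t and substitute into x ≡ 6 (mod 16): 1235·t ≡ 6 − 1160 = -1154 (mod 16).
    Reduce coefficients mod 16: 3·t ≡ 14 (mod 16).
    The inverse of 3 mod 16 is 11 (since 3·11 = 33 = 2·16 + 1), so t ≡ 11·14 = 154 ≡ 10 (mod 16).
    Then x = 1160 + 1235·10 = 13510, valid modulo lcm(1235, 16) = 19760: x ≡ 13510 (mod 19760).
  Combine with x ≡ 2 (mod 9); new modulus lcm = 177840.
    Write x = 13510 + 19760·t and substitute into x ≡ 2 (mod 9): 19760·t ≡ 2 − 13510 = -13508 (mod 9).
    Reduce coefficients mod 9: 5·t ≡ 1 (mod 9).
    The inverse of 5 mod 9 is 2 (since 5·2 = 10 = 1·9 + 1), so t ≡ 2·1 = 2 ≡ 2 (mod 9).
    Then x = 13510 + 19760·2 = 53030, valid modulo lcm(19760, 9) = 177840: x ≡ 53030 (mod 177840).
Verify against each original: 53030 mod 5 = 0, 53030 mod 19 = 1, 53030 mod 13 = 3, 53030 mod 16 = 6, 53030 mod 9 = 2.

x ≡ 53030 (mod 177840).
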